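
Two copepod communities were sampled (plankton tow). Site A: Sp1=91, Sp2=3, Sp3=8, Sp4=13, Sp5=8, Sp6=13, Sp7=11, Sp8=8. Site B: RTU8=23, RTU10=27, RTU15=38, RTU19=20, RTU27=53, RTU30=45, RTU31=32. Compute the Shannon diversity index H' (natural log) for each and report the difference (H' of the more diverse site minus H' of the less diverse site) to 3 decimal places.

0.442

Site A: N=155, proportions 0.5871, 0.01935, 0.05161, 0.08387, 0.05161, 0.08387, 0.07097, 0.05161, giving H' = 1.45145 (working shown to 5 dp, full precision carried).
Site B: N=238, proportions 0.09664, 0.11345, 0.15966, 0.08403, 0.22269, 0.18908, 0.13445, giving H' = 1.89296.
Difference = |1.45145 − 1.89296| = 0.44151, i.e. 0.442 to 3 decimal places.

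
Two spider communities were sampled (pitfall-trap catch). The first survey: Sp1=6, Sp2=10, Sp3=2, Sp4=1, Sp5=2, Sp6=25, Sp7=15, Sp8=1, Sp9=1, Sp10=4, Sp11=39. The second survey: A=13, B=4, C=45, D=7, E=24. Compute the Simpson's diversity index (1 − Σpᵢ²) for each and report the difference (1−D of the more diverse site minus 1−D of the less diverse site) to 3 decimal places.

The first survey: N=106, proportions 0.0566038, 0.0943396, 0.0188679, 0.009434, 0.0188679, 0.2358491, 0.1415094, 0.009434, 0.009434, 0.0377358, 0.3679245, giving 1−D = 0.7744749 (working shown to 7 dp, full precision carried).
The second survey: N=93, proportions 0.1397849, 0.0430108, 0.483871, 0.0752688, 0.2580645, giving 1−D = 0.6722164.
Difference = |0.7744749 − 0.6722164| = 0.1022585, i.e. 0.102 to 3 decimal places.

0.102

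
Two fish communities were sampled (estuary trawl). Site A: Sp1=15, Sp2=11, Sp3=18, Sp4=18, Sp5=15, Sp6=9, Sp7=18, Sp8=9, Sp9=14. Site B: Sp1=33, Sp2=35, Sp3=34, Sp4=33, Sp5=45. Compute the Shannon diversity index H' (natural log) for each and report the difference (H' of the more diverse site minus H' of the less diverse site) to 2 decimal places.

Site A: N=127, proportions 0.1181, 0.0866, 0.1417, 0.1417, 0.1181, 0.0709, 0.1417, 0.0709, 0.1102, giving H' = 2.1655 (working shown to 4 dp, full precision carried).
Site B: N=180, proportions 0.1833, 0.1944, 0.1889, 0.1833, 0.25, giving H' = 1.6018.
Difference = |2.1655 − 1.6018| = 0.5637, i.e. 0.56 to 2 decimal places.

0.56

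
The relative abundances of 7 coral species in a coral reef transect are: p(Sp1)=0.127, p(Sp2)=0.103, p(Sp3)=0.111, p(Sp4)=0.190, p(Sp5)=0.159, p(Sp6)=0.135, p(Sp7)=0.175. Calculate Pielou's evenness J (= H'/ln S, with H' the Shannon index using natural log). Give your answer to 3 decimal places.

0.988

H' = −Σ pᵢ ln pᵢ = −((-0.26207) + (-0.23412) + (-0.24400) + (-0.31554) + (-0.29238) + (-0.27033) + (-0.30502)) = 1.92347 (working shown to 5 dp, full precision carried).
With S = 7 species, ln S = 1.94591, so J = 1.92347/1.94591 = 0.98847, i.e. 0.988 to 3 decimal places.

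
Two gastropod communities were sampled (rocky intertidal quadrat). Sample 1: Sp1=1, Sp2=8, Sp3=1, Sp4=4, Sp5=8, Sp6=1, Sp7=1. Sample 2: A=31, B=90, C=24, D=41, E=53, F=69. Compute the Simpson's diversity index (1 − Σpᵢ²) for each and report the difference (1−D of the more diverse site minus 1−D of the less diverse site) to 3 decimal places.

0.058

Sample 1: N=24, proportions 0.041667, 0.333333, 0.041667, 0.166667, 0.333333, 0.041667, 0.041667, giving 1−D = 0.743056 (working shown to 6 dp, full precision carried).
Sample 2: N=308, proportions 0.100649, 0.292208, 0.077922, 0.133117, 0.172078, 0.224026, giving 1−D = 0.800894.
Difference = |0.743056 − 0.800894| = 0.057838, i.e. 0.058 to 3 decimal places.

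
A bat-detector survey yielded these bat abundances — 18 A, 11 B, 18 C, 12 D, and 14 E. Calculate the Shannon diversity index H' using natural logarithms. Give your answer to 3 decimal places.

1.589

Total N = 18+11+18+12+14 = 73, so the proportions are 0.24658, 0.15068, 0.24658, 0.16438, 0.19178 (working shown to 5 dp, full precision carried).
Each pᵢ ln pᵢ term: 0.24658×(-1.40009)=-0.34523, 0.15068×(-1.89256)=-0.28518, 0.24658×(-1.40009)=-0.34523, 0.16438×(-1.80555)=-0.29680, 0.19178×(-1.65140)=-0.31671.
Sum = -1.58915, so H' = 1.589.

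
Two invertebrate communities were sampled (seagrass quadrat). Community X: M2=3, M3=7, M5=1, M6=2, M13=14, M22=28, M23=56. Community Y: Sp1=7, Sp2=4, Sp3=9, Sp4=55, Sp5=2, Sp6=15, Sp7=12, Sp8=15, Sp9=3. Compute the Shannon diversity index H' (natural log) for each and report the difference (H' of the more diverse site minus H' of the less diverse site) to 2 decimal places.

0.39

Community X: N=111, proportions 0.027, 0.0631, 0.009, 0.018, 0.1261, 0.2523, 0.5045, giving H' = 1.3404 (working shown to 4 dp, full precision carried).
Community Y: N=122, proportions 0.0574, 0.0328, 0.0738, 0.4508, 0.0164, 0.123, 0.0984, 0.123, 0.0246, giving H' = 1.7295.
Difference = |1.3404 − 1.7295| = 0.3891, i.e. 0.39 to 2 decimal places.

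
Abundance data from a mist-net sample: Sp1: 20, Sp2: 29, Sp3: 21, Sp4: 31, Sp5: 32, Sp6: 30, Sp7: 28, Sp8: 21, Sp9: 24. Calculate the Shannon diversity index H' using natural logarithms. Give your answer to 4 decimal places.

2.1825

Total N = 20+29+21+31+32+30+28+21+24 = 236, so the proportions are 0.084746, 0.122881, 0.088983, 0.131356, 0.135593, 0.127119, 0.118644, 0.088983, 0.101695 (working shown to 6 dp, full precision carried).
Each pᵢ ln pᵢ term: 0.084746×(-2.468100)=-0.209161, 0.122881×(-2.096536)=-0.257625, 0.088983×(-2.419309)=-0.215278, 0.131356×(-2.029845)=-0.266632, 0.135593×(-1.998096)=-0.270928, 0.127119×(-2.062634)=-0.262199, 0.118644×(-2.131627)=-0.252905, 0.088983×(-2.419309)=-0.215278, 0.101695×(-2.285778)=-0.232452.
Sum = -2.182458, so H' = 2.1825.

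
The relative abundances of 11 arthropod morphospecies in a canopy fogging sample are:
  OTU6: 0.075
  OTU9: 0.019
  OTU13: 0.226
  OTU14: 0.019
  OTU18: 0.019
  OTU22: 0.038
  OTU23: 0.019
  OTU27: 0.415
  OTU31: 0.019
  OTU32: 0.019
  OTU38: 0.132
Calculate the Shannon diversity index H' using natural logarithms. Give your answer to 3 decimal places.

Each pᵢ ln pᵢ term (working shown to 5 dp, full precision carried): 0.075×(-2.59027)=-0.19427, 0.019×(-3.96332)=-0.07530, 0.226×(-1.48722)=-0.33611, 0.019×(-3.96332)=-0.07530, 0.019×(-3.96332)=-0.07530, 0.038×(-3.27017)=-0.12427, 0.019×(-3.96332)=-0.07530, 0.415×(-0.87948)=-0.36498, 0.019×(-3.96332)=-0.07530, 0.019×(-3.96332)=-0.07530, 0.132×(-2.02495)=-0.26729.
Sum = -1.73874, so H' = 1.739.

1.739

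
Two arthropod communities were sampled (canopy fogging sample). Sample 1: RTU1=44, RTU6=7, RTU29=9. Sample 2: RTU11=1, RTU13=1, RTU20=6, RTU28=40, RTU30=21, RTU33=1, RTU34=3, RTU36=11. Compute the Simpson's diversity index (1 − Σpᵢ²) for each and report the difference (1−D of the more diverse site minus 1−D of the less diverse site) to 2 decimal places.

Sample 1: N=60, proportions 0.7333, 0.1167, 0.15, giving 1−D = 0.4261 (working shown to 4 dp, full precision carried).
Sample 2: N=84, proportions 0.0119, 0.0119, 0.0714, 0.4762, 0.25, 0.0119, 0.0357, 0.131, giving 1−D = 0.6868.
Difference = |0.4261 − 0.6868| = 0.2607, i.e. 0.26 to 2 decimal places.

0.26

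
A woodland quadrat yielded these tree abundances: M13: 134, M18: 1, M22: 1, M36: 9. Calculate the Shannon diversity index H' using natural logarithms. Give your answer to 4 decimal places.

0.3141

Total N = 134+1+1+9 = 145, so the proportions are 0.924138, 0.006897, 0.006897, 0.062069 (working shown to 6 dp, full precision carried).
Each pᵢ ln pᵢ term: 0.924138×(-0.078894)=-0.072909, 0.006897×(-4.976734)=-0.034322, 0.006897×(-4.976734)=-0.034322, 0.062069×(-2.779509)=-0.172521.
Sum = -0.314075, so H' = 0.3141.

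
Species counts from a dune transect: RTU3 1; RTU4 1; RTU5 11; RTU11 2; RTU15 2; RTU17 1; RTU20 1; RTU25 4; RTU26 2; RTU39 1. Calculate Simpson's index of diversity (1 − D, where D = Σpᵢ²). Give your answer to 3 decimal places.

Total N = 1+1+11+2+2+1+1+4+2+1 = 26, so the proportions are 0.03846, 0.03846, 0.42308, 0.07692, 0.07692, 0.03846, 0.03846, 0.15385, 0.07692, 0.03846 (working shown to 5 dp, full precision carried).
D = 0.03846² + 0.03846² + 0.42308² + 0.07692² + 0.07692² + 0.03846² + 0.03846² + 0.15385² + 0.07692² + 0.03846² = 0.00148 + 0.00148 + 0.17899 + 0.00592 + 0.00592 + 0.00148 + 0.00148 + 0.02367 + 0.00592 + 0.00148 = 0.22781.
So 1 − D = 0.77219, i.e. 0.772 to 3 decimal places.

0.772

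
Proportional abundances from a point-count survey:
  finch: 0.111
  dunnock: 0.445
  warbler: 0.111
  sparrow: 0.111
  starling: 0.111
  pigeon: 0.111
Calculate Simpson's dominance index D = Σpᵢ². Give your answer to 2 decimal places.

D = 0.111² + 0.445² + 0.111² + 0.111² + 0.111² + 0.111² = 0.0123 + 0.1980 + 0.0123 + 0.0123 + 0.0123 + 0.0123 = 0.2596 (working shown to 4 dp, full precision carried).
To 2 decimal places, D = 0.26.

0.26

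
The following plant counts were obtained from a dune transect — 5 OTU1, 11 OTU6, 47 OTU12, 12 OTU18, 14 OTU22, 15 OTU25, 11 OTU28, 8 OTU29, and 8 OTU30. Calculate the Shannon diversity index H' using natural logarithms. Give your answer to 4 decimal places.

1.9560

Total N = 5+11+47+12+14+15+11+8+8 = 131, so the proportions are 0.038168, 0.083969, 0.358779, 0.091603, 0.10687, 0.114504, 0.083969, 0.061069, 0.061069 (working shown to 6 dp, full precision carried).
Each pᵢ ln pᵢ term: 0.038168×(-3.265759)=-0.124647, 0.083969×(-2.477302)=-0.208018, 0.358779×(-1.025050)=-0.367766, 0.091603×(-2.390291)=-0.218958, 0.10687×(-2.236140)=-0.238977, 0.114504×(-2.167147)=-0.248147, 0.083969×(-2.477302)=-0.208018, 0.061069×(-2.795756)=-0.170733, 0.061069×(-2.795756)=-0.170733.
Sum = -1.955996, so H' = 1.9560.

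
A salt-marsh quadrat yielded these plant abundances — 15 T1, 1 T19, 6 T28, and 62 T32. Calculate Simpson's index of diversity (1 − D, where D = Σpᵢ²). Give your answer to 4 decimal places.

Total N = 15+1+6+62 = 84, so the proportions are 0.178571, 0.011905, 0.071429, 0.738095 (working shown to 6 dp, full precision carried).
D = 0.178571² + 0.011905² + 0.071429² + 0.738095² = 0.031888 + 0.000142 + 0.005102 + 0.544785 = 0.581916.
So 1 − D = 0.418084, i.e. 0.4181 to 4 decimal places.

0.4181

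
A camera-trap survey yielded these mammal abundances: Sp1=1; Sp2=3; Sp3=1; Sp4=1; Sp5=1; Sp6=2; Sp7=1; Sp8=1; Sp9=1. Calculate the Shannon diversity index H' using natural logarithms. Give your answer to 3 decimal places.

Total N = 1+3+1+1+1+2+1+1+1 = 12, so the proportions are 0.08333, 0.25, 0.08333, 0.08333, 0.08333, 0.16667, 0.08333, 0.08333, 0.08333 (working shown to 5 dp, full precision carried).
Each pᵢ ln pᵢ term: 0.08333×(-2.48491)=-0.20708, 0.25×(-1.38629)=-0.34657, 0.08333×(-2.48491)=-0.20708, 0.08333×(-2.48491)=-0.20708, 0.08333×(-2.48491)=-0.20708, 0.16667×(-1.79176)=-0.29863, 0.08333×(-2.48491)=-0.20708, 0.08333×(-2.48491)=-0.20708, 0.08333×(-2.48491)=-0.20708.
Sum = -2.09473, so H' = 2.095.

2.095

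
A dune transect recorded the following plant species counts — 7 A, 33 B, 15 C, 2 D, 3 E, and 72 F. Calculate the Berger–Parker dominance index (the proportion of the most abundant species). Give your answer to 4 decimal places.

0.5455

Total N = 7+33+15+2+3+72 = 132, so the proportions are 0.05303, 0.25, 0.113636, 0.015152, 0.022727, 0.545455 (working shown to 6 dp, full precision carried).
The largest proportion is 0.545455, i.e. d = 0.5455 to 4 decimal places.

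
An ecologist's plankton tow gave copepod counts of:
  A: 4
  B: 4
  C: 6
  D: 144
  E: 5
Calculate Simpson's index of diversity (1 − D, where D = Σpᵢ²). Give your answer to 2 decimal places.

Total N = 4+4+6+144+5 = 163, so the proportions are 0.0245, 0.0245, 0.0368, 0.8834, 0.0307 (working shown to 4 dp, full precision carried).
D = 0.0245² + 0.0245² + 0.0368² + 0.8834² + 0.0307² = 0.0006 + 0.0006 + 0.0014 + 0.7805 + 0.0009 = 0.7840.
So 1 − D = 0.2160, i.e. 0.22 to 2 decimal places.

0.22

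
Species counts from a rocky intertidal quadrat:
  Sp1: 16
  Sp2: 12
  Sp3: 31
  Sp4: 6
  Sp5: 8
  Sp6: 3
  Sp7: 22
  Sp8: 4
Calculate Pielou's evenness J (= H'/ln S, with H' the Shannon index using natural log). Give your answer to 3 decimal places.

Total N = 16+12+31+6+8+3+22+4 = 102, so the proportions are 0.15686, 0.11765, 0.30392, 0.05882, 0.07843, 0.02941, 0.21569, 0.03922 (working shown to 5 dp, full precision carried).
H' = −Σ pᵢ ln pᵢ = −((-0.29057) + (-0.25177) + (-0.36197) + (-0.16666) + (-0.19965) + (-0.10372) + (-0.33085) + (-0.12701)) = 1.83219.
With S = 8 species, ln S = 2.07944, so J = 1.83219/2.07944 = 0.88110, i.e. 0.881 to 3 decimal places.

0.881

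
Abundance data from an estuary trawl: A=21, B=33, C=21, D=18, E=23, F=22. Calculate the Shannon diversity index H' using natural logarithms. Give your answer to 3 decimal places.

1.772

Total N = 21+33+21+18+23+22 = 138, so the proportions are 0.15217, 0.23913, 0.15217, 0.13043, 0.16667, 0.15942 (working shown to 5 dp, full precision carried).
Each pᵢ ln pᵢ term: 0.15217×(-1.88273)=-0.28650, 0.23913×(-1.43075)=-0.34213, 0.15217×(-1.88273)=-0.28650, 0.13043×(-2.03688)=-0.26568, 0.16667×(-1.79176)=-0.29863, 0.15942×(-1.83621)=-0.29273.
Sum = -1.77218, so H' = 1.772.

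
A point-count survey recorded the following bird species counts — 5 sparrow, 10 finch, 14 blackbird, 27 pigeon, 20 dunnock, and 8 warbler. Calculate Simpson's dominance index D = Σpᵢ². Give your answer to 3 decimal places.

0.215

Total N = 5+10+14+27+20+8 = 84, so the proportions are 0.05952, 0.11905, 0.16667, 0.32143, 0.2381, 0.09524 (working shown to 5 dp, full precision carried).
D = 0.05952² + 0.11905² + 0.16667² + 0.32143² + 0.2381² + 0.09524² = 0.00354 + 0.01417 + 0.02778 + 0.10332 + 0.05669 + 0.00907 = 0.21457.
To 3 decimal places, D = 0.215.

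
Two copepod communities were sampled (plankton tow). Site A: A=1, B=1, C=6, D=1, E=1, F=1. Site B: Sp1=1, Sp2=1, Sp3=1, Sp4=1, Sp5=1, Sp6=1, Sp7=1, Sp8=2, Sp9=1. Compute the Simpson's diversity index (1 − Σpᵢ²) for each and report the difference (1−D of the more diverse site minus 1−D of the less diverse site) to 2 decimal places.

Site A: N=11, proportions 0.0909, 0.0909, 0.5455, 0.0909, 0.0909, 0.0909, giving 1−D = 0.6612 (working shown to 4 dp, full precision carried).
Site B: N=10, proportions 0.1, 0.1, 0.1, 0.1, 0.1, 0.1, 0.1, 0.2, 0.1, giving 1−D = 0.8800.
Difference = |0.6612 − 0.8800| = 0.2188, i.e. 0.22 to 2 decimal places.

0.22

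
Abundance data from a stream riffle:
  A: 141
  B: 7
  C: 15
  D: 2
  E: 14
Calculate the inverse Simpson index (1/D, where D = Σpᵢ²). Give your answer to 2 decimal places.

1.57

Total N = 141+7+15+2+14 = 179, so the proportions are 0.78771, 0.03911, 0.0838, 0.01117, 0.07821 (working shown to 5 dp, full precision carried).
D = 0.78771² + 0.03911² + 0.0838² + 0.01117² + 0.07821² = 0.62049 + 0.00153 + 0.00702 + 0.00012 + 0.00612 = 0.63528.
So 1/D = 1.5741, i.e. 1.57 to 2 decimal places.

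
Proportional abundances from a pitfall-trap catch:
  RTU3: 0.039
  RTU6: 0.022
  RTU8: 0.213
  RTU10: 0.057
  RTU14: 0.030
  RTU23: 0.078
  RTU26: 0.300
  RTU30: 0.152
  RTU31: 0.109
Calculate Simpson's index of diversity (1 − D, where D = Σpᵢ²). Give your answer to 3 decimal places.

D = 0.039² + 0.022² + 0.213² + 0.057² + 0.03² + 0.078² + 0.3² + 0.152² + 0.109² = 0.00152 + 0.00048 + 0.04537 + 0.00325 + 0.00090 + 0.00608 + 0.09000 + 0.02310 + 0.01188 = 0.18259 (working shown to 5 dp, full precision carried).
So 1 − D = 0.81741, i.e. 0.817 to 3 decimal places.

0.817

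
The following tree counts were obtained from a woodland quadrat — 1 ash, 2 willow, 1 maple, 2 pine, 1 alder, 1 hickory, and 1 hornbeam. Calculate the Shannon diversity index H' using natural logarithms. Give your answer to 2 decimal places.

Total N = 1+2+1+2+1+1+1 = 9, so the proportions are 0.1111, 0.2222, 0.1111, 0.2222, 0.1111, 0.1111, 0.1111 (working shown to 4 dp, full precision carried).
Each pᵢ ln pᵢ term: 0.1111×(-2.1972)=-0.2441, 0.2222×(-1.5041)=-0.3342, 0.1111×(-2.1972)=-0.2441, 0.2222×(-1.5041)=-0.3342, 0.1111×(-2.1972)=-0.2441, 0.1111×(-2.1972)=-0.2441, 0.1111×(-2.1972)=-0.2441.
Sum = -1.8892, so H' = 1.89.

1.89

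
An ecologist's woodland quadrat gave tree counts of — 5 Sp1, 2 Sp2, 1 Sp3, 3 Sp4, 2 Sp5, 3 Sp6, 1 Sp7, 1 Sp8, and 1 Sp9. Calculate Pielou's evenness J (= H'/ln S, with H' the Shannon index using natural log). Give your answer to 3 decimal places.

Total N = 5+2+1+3+2+3+1+1+1 = 19, so the proportions are 0.26316, 0.10526, 0.05263, 0.15789, 0.10526, 0.15789, 0.05263, 0.05263, 0.05263 (working shown to 5 dp, full precision carried).
H' = −Σ pᵢ ln pᵢ = −((-0.35132) + (-0.23698) + (-0.15497) + (-0.29145) + (-0.23698) + (-0.29145) + (-0.15497) + (-0.15497) + (-0.15497)) = 2.02805.
With S = 9 species, ln S = 2.19722, so J = 2.02805/2.19722 = 0.92300, i.e. 0.923 to 3 decimal places.

0.923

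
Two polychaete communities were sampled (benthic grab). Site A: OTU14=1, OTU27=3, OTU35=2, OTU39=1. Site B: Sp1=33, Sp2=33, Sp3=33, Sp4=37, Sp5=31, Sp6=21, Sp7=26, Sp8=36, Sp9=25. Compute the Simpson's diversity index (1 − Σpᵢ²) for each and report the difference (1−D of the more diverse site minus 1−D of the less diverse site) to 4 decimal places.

0.1919

Site A: N=7, proportions 0.1428571, 0.4285714, 0.2857143, 0.1428571, giving 1−D = 0.6938776 (working shown to 7 dp, full precision carried).
Site B: N=275, proportions 0.12, 0.12, 0.12, 0.1345455, 0.1127273, 0.0763636, 0.0945455, 0.1309091, 0.0909091, giving 1−D = 0.8858182.
Difference = |0.6938776 − 0.8858182| = 0.1919406, i.e. 0.1919 to 4 decimal places.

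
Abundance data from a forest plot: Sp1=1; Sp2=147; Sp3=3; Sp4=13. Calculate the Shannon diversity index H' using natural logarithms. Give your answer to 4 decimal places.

Total N = 1+147+3+13 = 164, so the proportions are 0.006098, 0.896341, 0.018293, 0.079268 (working shown to 6 dp, full precision carried).
Each pᵢ ln pᵢ term: 0.006098×(-5.099866)=-0.031097, 0.896341×(-0.109434)=-0.098090, 0.018293×(-4.001254)=-0.073194, 0.079268×(-2.534917)=-0.200939.
Sum = -0.403319, so H' = 0.4033.

0.4033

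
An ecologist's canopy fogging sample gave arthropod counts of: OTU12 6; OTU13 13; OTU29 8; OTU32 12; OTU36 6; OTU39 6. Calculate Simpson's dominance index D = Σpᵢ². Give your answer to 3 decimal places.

Total N = 6+13+8+12+6+6 = 51, so the proportions are 0.11765, 0.2549, 0.15686, 0.23529, 0.11765, 0.11765 (working shown to 5 dp, full precision carried).
D = 0.11765² + 0.2549² + 0.15686² + 0.23529² + 0.11765² + 0.11765² = 0.01384 + 0.06498 + 0.02461 + 0.05536 + 0.01384 + 0.01384 = 0.18647.
To 3 decimal places, D = 0.186.

0.186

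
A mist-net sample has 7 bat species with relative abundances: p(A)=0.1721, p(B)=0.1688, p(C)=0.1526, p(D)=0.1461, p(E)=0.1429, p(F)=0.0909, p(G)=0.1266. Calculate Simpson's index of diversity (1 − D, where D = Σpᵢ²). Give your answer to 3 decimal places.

0.853

D = 0.1721² + 0.1688² + 0.1526² + 0.1461² + 0.1429² + 0.0909² + 0.1266² = 0.02962 + 0.02849 + 0.02329 + 0.02135 + 0.02042 + 0.00826 + 0.01603 = 0.14745 (working shown to 5 dp, full precision carried).
So 1 − D = 0.85255, i.e. 0.853 to 3 decimal places.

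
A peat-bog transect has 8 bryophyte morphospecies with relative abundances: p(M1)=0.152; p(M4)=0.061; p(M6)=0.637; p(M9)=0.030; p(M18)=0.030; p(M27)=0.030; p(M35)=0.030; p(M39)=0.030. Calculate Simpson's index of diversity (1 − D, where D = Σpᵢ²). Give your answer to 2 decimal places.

0.56

D = 0.152² + 0.061² + 0.637² + 0.03² + 0.03² + 0.03² + 0.03² + 0.03² = 0.0231 + 0.0037 + 0.4058 + 0.0009 + 0.0009 + 0.0009 + 0.0009 + 0.0009 = 0.4371 (working shown to 4 dp, full precision carried).
So 1 − D = 0.5629, i.e. 0.56 to 2 decimal places.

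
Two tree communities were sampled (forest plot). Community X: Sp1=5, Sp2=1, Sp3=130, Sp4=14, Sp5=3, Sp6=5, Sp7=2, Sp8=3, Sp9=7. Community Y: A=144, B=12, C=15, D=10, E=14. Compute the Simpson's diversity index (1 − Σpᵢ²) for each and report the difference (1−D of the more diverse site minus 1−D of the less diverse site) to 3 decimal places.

Community X: N=170, proportions 0.029412, 0.005882, 0.764706, 0.082353, 0.017647, 0.029412, 0.011765, 0.017647, 0.041176, giving 1−D = 0.404221 (working shown to 6 dp, full precision carried).
Community Y: N=195, proportions 0.738462, 0.061538, 0.076923, 0.051282, 0.071795, giving 1−D = 0.437186.
Difference = |0.404221 − 0.437186| = 0.032965, i.e. 0.033 to 3 decimal places.

0.033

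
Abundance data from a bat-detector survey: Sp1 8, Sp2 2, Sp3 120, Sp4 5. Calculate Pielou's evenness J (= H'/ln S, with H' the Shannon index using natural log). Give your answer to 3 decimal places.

Total N = 8+2+120+5 = 135, so the proportions are 0.05926, 0.01481, 0.88889, 0.03704 (working shown to 5 dp, full precision carried).
H' = −Σ pᵢ ln pᵢ = −((-0.16746) + (-0.06240) + (-0.10470) + (-0.12207)) = 0.45662.
With S = 4 species, ln S = 1.38629, so J = 0.45662/1.38629 = 0.32938, i.e. 0.329 to 3 decimal places.

0.329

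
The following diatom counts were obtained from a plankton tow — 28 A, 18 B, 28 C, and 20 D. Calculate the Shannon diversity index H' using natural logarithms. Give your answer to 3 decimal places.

1.367

Total N = 28+18+28+20 = 94, so the proportions are 0.29787, 0.19149, 0.29787, 0.21277 (working shown to 5 dp, full precision carried).
Each pᵢ ln pᵢ term: 0.29787×(-1.21109)=-0.36075, 0.19149×(-1.65292)=-0.31652, 0.29787×(-1.21109)=-0.36075, 0.21277×(-1.54756)=-0.32927.
Sum = -1.36729, so H' = 1.367.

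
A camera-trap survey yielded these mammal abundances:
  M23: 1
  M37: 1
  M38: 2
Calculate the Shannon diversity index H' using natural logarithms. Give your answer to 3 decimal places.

Total N = 1+1+2 = 4, so the proportions are 0.25, 0.25, 0.5 (working shown to 5 dp, full precision carried).
Each pᵢ ln pᵢ term: 0.25×(-1.38629)=-0.34657, 0.25×(-1.38629)=-0.34657, 0.5×(-0.69315)=-0.34657.
Sum = -1.03972, so H' = 1.040.

1.040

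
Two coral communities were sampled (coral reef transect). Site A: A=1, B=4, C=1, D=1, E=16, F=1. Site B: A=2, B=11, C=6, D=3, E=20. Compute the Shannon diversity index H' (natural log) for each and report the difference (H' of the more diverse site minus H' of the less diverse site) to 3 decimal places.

Site A: N=24, proportions 0.041667, 0.166667, 0.041667, 0.041667, 0.666667, 0.041667, giving H' = 1.098612 (working shown to 6 dp, full precision carried).
Site B: N=42, proportions 0.047619, 0.261905, 0.142857, 0.071429, 0.47619, giving H' = 1.315665.
Difference = |1.098612 − 1.315665| = 0.217053, i.e. 0.217 to 3 decimal places.

0.217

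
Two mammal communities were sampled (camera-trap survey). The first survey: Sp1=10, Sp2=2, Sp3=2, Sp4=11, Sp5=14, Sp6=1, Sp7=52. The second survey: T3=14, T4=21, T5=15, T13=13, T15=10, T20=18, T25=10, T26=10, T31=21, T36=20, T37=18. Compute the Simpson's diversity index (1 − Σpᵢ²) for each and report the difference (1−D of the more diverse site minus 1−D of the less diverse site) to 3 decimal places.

0.272

The first survey: N=92, proportions 0.1087, 0.02174, 0.02174, 0.11957, 0.15217, 0.01087, 0.56522, giving 1−D = 0.63020 (working shown to 5 dp, full precision carried).
The second survey: N=170, proportions 0.08235, 0.12353, 0.08824, 0.07647, 0.05882, 0.10588, 0.05882, 0.05882, 0.12353, 0.11765, 0.10588, giving 1−D = 0.90242.
Difference = |0.63020 − 0.90242| = 0.27222, i.e. 0.272 to 3 decimal places.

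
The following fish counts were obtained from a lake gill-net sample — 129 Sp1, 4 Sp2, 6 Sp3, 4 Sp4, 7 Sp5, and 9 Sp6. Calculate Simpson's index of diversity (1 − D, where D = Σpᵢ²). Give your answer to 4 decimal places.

Total N = 129+4+6+4+7+9 = 159, so the proportions are 0.811321, 0.025157, 0.037736, 0.025157, 0.044025, 0.056604 (working shown to 6 dp, full precision carried).
D = 0.811321² + 0.025157² + 0.037736² + 0.025157² + 0.044025² + 0.056604² = 0.658241 + 0.000633 + 0.001424 + 0.000633 + 0.001938 + 0.003204 = 0.666073.
So 1 − D = 0.333927, i.e. 0.3339 to 4 decimal places.

0.3339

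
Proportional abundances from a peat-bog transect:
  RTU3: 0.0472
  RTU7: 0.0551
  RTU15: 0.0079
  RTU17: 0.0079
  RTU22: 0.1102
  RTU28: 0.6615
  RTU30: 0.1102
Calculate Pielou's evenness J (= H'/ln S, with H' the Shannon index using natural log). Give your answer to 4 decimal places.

0.5857

H' = −Σ pᵢ ln pᵢ = −((-0.144119) + (-0.159713) + (-0.038243) + (-0.038243) + (-0.243042) + (-0.273362) + (-0.243042)) = 1.139763 (working shown to 6 dp, full precision carried).
With S = 7 species, ln S = 1.945910, so J = 1.139763/1.945910 = 0.585722, i.e. 0.5857 to 4 decimal places.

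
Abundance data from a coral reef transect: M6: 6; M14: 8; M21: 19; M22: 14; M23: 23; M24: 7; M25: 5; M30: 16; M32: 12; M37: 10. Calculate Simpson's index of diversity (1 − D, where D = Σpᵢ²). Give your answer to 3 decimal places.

0.878

Total N = 6+8+19+14+23+7+5+16+12+10 = 120, so the proportions are 0.05, 0.06667, 0.15833, 0.11667, 0.19167, 0.05833, 0.04167, 0.13333, 0.1, 0.08333 (working shown to 5 dp, full precision carried).
D = 0.05² + 0.06667² + 0.15833² + 0.11667² + 0.19167² + 0.05833² + 0.04167² + 0.13333² + 0.1² + 0.08333² = 0.00250 + 0.00444 + 0.02507 + 0.01361 + 0.03674 + 0.00340 + 0.00174 + 0.01778 + 0.01000 + 0.00694 = 0.12222.
So 1 − D = 0.87778, i.e. 0.878 to 3 decimal places.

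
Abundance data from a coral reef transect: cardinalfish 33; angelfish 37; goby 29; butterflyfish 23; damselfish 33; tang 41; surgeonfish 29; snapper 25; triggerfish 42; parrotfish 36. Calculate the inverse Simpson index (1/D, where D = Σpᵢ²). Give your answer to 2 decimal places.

Total N = 33+37+29+23+33+41+29+25+42+36 = 328, so the proportions are 0.10061, 0.112805, 0.088415, 0.070122, 0.10061, 0.125, 0.088415, 0.07622, 0.128049, 0.109756 (working shown to 6 dp, full precision carried).
D = 0.10061² + 0.112805² + 0.088415² + 0.070122² + 0.10061² + 0.125² + 0.088415² + 0.07622² + 0.128049² + 0.109756² = 0.010122 + 0.012725 + 0.007817 + 0.004917 + 0.010122 + 0.015625 + 0.007817 + 0.005809 + 0.016396 + 0.012046 = 0.103398.
So 1/D = 9.6713, i.e. 9.67 to 2 decimal places.

9.67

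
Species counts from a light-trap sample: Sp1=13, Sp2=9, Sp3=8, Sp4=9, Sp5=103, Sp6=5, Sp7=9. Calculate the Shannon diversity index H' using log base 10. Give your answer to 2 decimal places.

0.54

Total N = 13+9+8+9+103+5+9 = 156, so the proportions are 0.0833, 0.0577, 0.0513, 0.0577, 0.6603, 0.0321, 0.0577 (working shown to 4 dp, full precision carried).
Each pᵢ log₁₀ pᵢ term: 0.0833×(-1.0792)=-0.0899, 0.0577×(-1.2389)=-0.0715, 0.0513×(-1.2900)=-0.0662, 0.0577×(-1.2389)=-0.0715, 0.6603×(-0.1803)=-0.1190, 0.0321×(-1.4942)=-0.0479, 0.0577×(-1.2389)=-0.0715.
Sum = -0.5374, so H' = 0.54.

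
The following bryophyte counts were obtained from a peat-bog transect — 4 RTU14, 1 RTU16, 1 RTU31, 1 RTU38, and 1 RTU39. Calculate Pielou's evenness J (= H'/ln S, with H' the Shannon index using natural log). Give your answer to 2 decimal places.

Total N = 4+1+1+1+1 = 8, so the proportions are 0.5, 0.125, 0.125, 0.125, 0.125 (working shown to 4 dp, full precision carried).
H' = −Σ pᵢ ln pᵢ = −((-0.3466) + (-0.2599) + (-0.2599) + (-0.2599) + (-0.2599)) = 1.3863.
With S = 5 species, ln S = 1.6094, so J = 1.3863/1.6094 = 0.8614, i.e. 0.86 to 2 decimal places.

0.86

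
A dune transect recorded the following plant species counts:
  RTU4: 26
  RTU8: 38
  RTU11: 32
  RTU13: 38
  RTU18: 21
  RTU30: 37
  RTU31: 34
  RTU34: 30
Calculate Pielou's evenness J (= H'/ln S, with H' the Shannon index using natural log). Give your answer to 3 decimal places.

Total N = 26+38+32+38+21+37+34+30 = 256, so the proportions are 0.10156, 0.14844, 0.125, 0.14844, 0.08203, 0.14453, 0.13281, 0.11719 (working shown to 5 dp, full precision carried).
H' = −Σ pᵢ ln pᵢ = −((-0.23228) + (-0.28316) + (-0.25993) + (-0.28316) + (-0.20513) + (-0.27956) + (-0.26812) + (-0.25125)) = 2.06259.
With S = 8 species, ln S = 2.07944, so J = 2.06259/2.07944 = 0.99190, i.e. 0.992 to 3 decimal places.

0.992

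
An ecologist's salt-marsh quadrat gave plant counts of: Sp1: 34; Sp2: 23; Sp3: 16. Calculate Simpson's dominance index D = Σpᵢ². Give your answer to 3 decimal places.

0.364

Total N = 34+23+16 = 73, so the proportions are 0.46575, 0.31507, 0.21918 (working shown to 5 dp, full precision carried).
D = 0.46575² + 0.31507² + 0.21918² = 0.21693 + 0.09927 + 0.04804 = 0.36423.
To 3 decimal places, D = 0.364.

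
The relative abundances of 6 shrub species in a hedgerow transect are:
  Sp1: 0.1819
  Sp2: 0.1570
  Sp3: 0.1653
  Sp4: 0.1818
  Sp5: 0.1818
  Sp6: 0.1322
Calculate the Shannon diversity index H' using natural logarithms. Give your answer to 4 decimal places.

1.7856

Each pᵢ ln pᵢ term (working shown to 6 dp, full precision carried): 0.1819×(-1.704298)=-0.310012, 0.157×(-1.851509)=-0.290687, 0.1653×(-1.799993)=-0.297539, 0.1818×(-1.704848)=-0.309941, 0.1818×(-1.704848)=-0.309941, 0.1322×(-2.023439)=-0.267499.
Sum = -1.785619, so H' = 1.7856.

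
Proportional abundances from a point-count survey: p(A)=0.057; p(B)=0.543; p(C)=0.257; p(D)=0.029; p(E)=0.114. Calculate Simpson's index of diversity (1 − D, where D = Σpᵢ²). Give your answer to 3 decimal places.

0.622

D = 0.057² + 0.543² + 0.257² + 0.029² + 0.114² = 0.00325 + 0.29485 + 0.06605 + 0.00084 + 0.01300 = 0.37798 (working shown to 5 dp, full precision carried).
So 1 − D = 0.62202, i.e. 0.622 to 3 decimal places.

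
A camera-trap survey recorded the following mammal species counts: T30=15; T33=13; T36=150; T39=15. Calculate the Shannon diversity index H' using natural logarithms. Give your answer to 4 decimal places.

0.7747

Total N = 15+13+150+15 = 193, so the proportions are 0.07772, 0.067358, 0.777202, 0.07772 (working shown to 6 dp, full precision carried).
Each pᵢ ln pᵢ term: 0.07772×(-2.554640)=-0.198547, 0.067358×(-2.697741)=-0.181713, 0.777202×(-0.252055)=-0.195898, 0.07772×(-2.554640)=-0.198547.
Sum = -0.774705, so H' = 0.7747.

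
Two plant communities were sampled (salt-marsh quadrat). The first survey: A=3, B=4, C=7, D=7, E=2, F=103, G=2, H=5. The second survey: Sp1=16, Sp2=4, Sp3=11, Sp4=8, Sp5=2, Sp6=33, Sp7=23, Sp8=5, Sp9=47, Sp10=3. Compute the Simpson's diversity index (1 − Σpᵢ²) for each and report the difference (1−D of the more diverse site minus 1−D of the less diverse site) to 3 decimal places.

The first survey: N=133, proportions 0.02256, 0.03008, 0.05263, 0.05263, 0.01504, 0.77444, 0.01504, 0.03759, giving 1−D = 0.39143 (working shown to 5 dp, full precision carried).
The second survey: N=152, proportions 0.10526, 0.02632, 0.07237, 0.05263, 0.01316, 0.21711, 0.15132, 0.03289, 0.30921, 0.01974, giving 1−D = 0.81293.
Difference = |0.39143 − 0.81293| = 0.42150, i.e. 0.422 to 3 decimal places.

0.422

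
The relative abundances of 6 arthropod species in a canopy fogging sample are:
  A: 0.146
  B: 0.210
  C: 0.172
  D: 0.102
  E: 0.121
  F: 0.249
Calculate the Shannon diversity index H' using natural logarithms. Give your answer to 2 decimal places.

Each pᵢ ln pᵢ term (working shown to 4 dp, full precision carried): 0.146×(-1.9241)=-0.2809, 0.21×(-1.5606)=-0.3277, 0.172×(-1.7603)=-0.3028, 0.102×(-2.2828)=-0.2328, 0.121×(-2.1120)=-0.2555, 0.249×(-1.3903)=-0.3462.
Sum = -1.7460, so H' = 1.75.

1.75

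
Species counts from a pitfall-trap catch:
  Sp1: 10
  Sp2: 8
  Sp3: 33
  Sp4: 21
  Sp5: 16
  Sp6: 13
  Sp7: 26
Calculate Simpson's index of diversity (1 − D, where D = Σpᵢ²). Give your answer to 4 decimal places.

0.8267

Total N = 10+8+33+21+16+13+26 = 127, so the proportions are 0.07874, 0.062992, 0.259843, 0.165354, 0.125984, 0.102362, 0.204724 (working shown to 6 dp, full precision carried).
D = 0.07874² + 0.062992² + 0.259843² + 0.165354² + 0.125984² + 0.102362² + 0.204724² = 0.006200 + 0.003968 + 0.067518 + 0.027342 + 0.015872 + 0.010478 + 0.041912 = 0.173290.
So 1 − D = 0.826710, i.e. 0.8267 to 4 decimal places.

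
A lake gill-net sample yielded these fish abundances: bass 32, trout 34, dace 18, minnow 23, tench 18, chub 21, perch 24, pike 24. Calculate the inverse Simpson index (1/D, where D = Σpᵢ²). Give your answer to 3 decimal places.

Total N = 32+34+18+23+18+21+24+24 = 194, so the proportions are 0.1649485, 0.1752577, 0.0927835, 0.1185567, 0.0927835, 0.1082474, 0.1237113, 0.1237113 (working shown to 7 dp, full precision carried).
D = 0.1649485² + 0.1752577² + 0.0927835² + 0.1185567² + 0.0927835² + 0.1082474² + 0.1237113² + 0.1237113² = 0.0272080 + 0.0307153 + 0.0086088 + 0.0140557 + 0.0086088 + 0.0117175 + 0.0153045 + 0.0153045 = 0.1315230.
So 1/D = 7.60323, i.e. 7.603 to 3 decimal places.

7.603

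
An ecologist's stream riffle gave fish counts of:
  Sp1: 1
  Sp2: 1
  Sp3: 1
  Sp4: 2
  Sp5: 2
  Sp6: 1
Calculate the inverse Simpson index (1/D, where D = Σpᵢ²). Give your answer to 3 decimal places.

Total N = 1+1+1+2+2+1 = 8, so the proportions are 0.125, 0.125, 0.125, 0.25, 0.25, 0.125 (working shown to 7 dp, full precision carried).
D = 0.125² + 0.125² + 0.125² + 0.25² + 0.25² + 0.125² = 0.0156250 + 0.0156250 + 0.0156250 + 0.0625000 + 0.0625000 + 0.0156250 = 0.1875000.
So 1/D = 5.33333, i.e. 5.333 to 3 decimal places.

5.333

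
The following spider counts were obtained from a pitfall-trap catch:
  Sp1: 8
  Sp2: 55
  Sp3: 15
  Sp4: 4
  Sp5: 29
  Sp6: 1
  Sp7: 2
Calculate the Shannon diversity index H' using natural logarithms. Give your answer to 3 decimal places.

1.383

Total N = 8+55+15+4+29+1+2 = 114, so the proportions are 0.07018, 0.48246, 0.13158, 0.03509, 0.25439, 0.00877, 0.01754 (working shown to 5 dp, full precision carried).
Each pᵢ ln pᵢ term: 0.07018×(-2.65676)=-0.18644, 0.48246×(-0.72887)=-0.35165, 0.13158×(-2.02815)=-0.26686, 0.03509×(-3.34990)=-0.11754, 0.25439×(-1.36890)=-0.34823, 0.00877×(-4.73620)=-0.04155, 0.01754×(-4.04305)=-0.07093.
Sum = -1.38319, so H' = 1.383.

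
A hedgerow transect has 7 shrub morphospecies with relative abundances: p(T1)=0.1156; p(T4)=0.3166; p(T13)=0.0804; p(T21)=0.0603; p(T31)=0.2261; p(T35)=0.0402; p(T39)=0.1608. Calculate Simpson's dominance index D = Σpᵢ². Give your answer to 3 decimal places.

0.202

D = 0.1156² + 0.3166² + 0.0804² + 0.0603² + 0.2261² + 0.0402² + 0.1608² = 0.01336 + 0.10024 + 0.00646 + 0.00364 + 0.05112 + 0.00162 + 0.02586 = 0.20229 (working shown to 5 dp, full precision carried).
To 3 decimal places, D = 0.202.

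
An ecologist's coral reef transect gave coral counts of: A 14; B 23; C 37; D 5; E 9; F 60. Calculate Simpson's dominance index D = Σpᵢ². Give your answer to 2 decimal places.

Total N = 14+23+37+5+9+60 = 148, so the proportions are 0.0946, 0.1554, 0.25, 0.0338, 0.0608, 0.4054 (working shown to 4 dp, full precision carried).
D = 0.0946² + 0.1554² + 0.25² + 0.0338² + 0.0608² + 0.4054² = 0.0089 + 0.0242 + 0.0625 + 0.0011 + 0.0037 + 0.1644 = 0.2648.
To 2 decimal places, D = 0.26.

0.26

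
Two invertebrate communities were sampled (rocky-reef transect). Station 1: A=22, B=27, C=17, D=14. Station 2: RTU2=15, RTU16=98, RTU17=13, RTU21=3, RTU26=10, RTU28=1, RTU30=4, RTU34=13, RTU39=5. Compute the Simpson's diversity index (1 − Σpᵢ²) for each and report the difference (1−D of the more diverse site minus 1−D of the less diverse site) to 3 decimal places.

0.128

Station 1: N=80, proportions 0.275, 0.3375, 0.2125, 0.175, giving 1−D = 0.734687 (working shown to 6 dp, full precision carried).
Station 2: N=162, proportions 0.092593, 0.604938, 0.080247, 0.018519, 0.061728, 0.006173, 0.024691, 0.080247, 0.030864, giving 1−D = 0.606843.
Difference = |0.734687 − 0.606843| = 0.127844, i.e. 0.128 to 3 decimal places.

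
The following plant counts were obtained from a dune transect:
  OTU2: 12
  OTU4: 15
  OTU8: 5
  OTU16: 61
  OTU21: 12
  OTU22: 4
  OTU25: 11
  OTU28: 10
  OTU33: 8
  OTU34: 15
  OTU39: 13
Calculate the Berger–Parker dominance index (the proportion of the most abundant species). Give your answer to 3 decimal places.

0.367

Total N = 12+15+5+61+12+4+11+10+8+15+13 = 166, so the proportions are 0.07229, 0.09036, 0.03012, 0.36747, 0.07229, 0.0241, 0.06627, 0.06024, 0.04819, 0.09036, 0.07831 (working shown to 5 dp, full precision carried).
The largest proportion is 0.36747, i.e. d = 0.367 to 3 decimal places.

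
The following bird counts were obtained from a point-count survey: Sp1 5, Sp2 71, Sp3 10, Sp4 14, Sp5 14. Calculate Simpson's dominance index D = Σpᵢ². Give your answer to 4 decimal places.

Total N = 5+71+10+14+14 = 114, so the proportions are 0.04386, 0.622807, 0.087719, 0.122807, 0.122807 (working shown to 6 dp, full precision carried).
D = 0.04386² + 0.622807² + 0.087719² + 0.122807² + 0.122807² = 0.001924 + 0.387889 + 0.007695 + 0.015082 + 0.015082 = 0.427670.
To 4 decimal places, D = 0.4277.

0.4277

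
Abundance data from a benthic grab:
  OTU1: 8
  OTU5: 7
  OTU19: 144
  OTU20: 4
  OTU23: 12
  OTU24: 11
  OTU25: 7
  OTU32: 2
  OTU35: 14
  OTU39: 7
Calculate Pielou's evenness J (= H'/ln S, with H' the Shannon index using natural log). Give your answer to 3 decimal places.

Total N = 8+7+144+4+12+11+7+2+14+7 = 216, so the proportions are 0.03704, 0.03241, 0.66667, 0.01852, 0.05556, 0.05093, 0.03241, 0.00926, 0.06481, 0.03241 (working shown to 5 dp, full precision carried).
H' = −Σ pᵢ ln pᵢ = −((-0.12207) + (-0.11114) + (-0.27031) + (-0.07387) + (-0.16058) + (-0.15163) + (-0.11114) + (-0.04335) + (-0.17735) + (-0.11114)) = 1.33256.
With S = 10 species, ln S = 2.30259, so J = 1.33256/2.30259 = 0.57872, i.e. 0.579 to 3 decimal places.

0.579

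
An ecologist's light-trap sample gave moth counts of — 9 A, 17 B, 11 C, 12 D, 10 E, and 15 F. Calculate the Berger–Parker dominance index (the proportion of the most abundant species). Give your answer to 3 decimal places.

0.230

Total N = 9+17+11+12+10+15 = 74, so the proportions are 0.12162, 0.22973, 0.14865, 0.16216, 0.13514, 0.2027 (working shown to 5 dp, full precision carried).
The largest proportion is 0.22973, i.e. d = 0.230 to 3 decimal places.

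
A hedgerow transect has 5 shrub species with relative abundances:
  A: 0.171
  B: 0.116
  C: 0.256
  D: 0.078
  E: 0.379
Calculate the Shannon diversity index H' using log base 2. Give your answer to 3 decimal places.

2.117

Each pᵢ log₂ pᵢ term (working shown to 5 dp, full precision carried): 0.171×(-2.54793)=-0.43570, 0.116×(-3.10780)=-0.36051, 0.256×(-1.96578)=-0.50324, 0.078×(-3.68038)=-0.28707, 0.379×(-1.39973)=-0.53050.
Sum = -2.11701, so H' = 2.117.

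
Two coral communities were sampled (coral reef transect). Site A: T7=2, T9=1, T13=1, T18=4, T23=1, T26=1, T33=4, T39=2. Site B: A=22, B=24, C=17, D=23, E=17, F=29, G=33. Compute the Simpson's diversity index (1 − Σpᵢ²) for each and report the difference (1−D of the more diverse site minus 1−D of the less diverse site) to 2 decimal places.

0.02

Site A: N=16, proportions 0.125, 0.0625, 0.0625, 0.25, 0.0625, 0.0625, 0.25, 0.125, giving 1−D = 0.8281 (working shown to 4 dp, full precision carried).
Site B: N=165, proportions 0.1333, 0.1455, 0.103, 0.1394, 0.103, 0.1758, 0.2, giving 1−D = 0.8495.
Difference = |0.8281 − 0.8495| = 0.0214, i.e. 0.02 to 2 decimal places.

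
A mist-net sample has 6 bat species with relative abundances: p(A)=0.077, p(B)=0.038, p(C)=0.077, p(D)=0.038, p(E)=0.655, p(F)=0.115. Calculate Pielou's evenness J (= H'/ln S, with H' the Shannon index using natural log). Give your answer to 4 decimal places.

0.6526

H' = −Σ pᵢ ln pᵢ = −((-0.197424) + (-0.124266) + (-0.197424) + (-0.124266) + (-0.277144) + (-0.248725)) = 1.169249 (working shown to 6 dp, full precision carried).
With S = 6 species, ln S = 1.791759, so J = 1.169249/1.791759 = 0.652571, i.e. 0.6526 to 4 decimal places.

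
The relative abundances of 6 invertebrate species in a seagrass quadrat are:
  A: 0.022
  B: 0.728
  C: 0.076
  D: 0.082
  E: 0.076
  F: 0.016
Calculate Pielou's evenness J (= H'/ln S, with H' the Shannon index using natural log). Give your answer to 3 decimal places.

H' = −Σ pᵢ ln pᵢ = −((-0.08397) + (-0.23111) + (-0.19585) + (-0.20508) + (-0.19585) + (-0.06616)) = 0.97803 (working shown to 5 dp, full precision carried).
With S = 6 species, ln S = 1.79176, so J = 0.97803/1.79176 = 0.54585, i.e. 0.546 to 3 decimal places.

0.546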